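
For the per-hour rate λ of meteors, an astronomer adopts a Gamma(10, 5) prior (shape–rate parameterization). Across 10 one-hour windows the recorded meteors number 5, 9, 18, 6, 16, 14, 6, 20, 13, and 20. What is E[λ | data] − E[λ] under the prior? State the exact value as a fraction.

107/15

Total count: 5 + 9 + 18 + 6 + 16 + 14 + 6 + 20 + 13 + 20 = 127.
Total exposure: 10 hours.
Gamma(α, β) with Poisson data over total exposure Σt gives posterior Gamma(α+Σx, β+Σt) = Gamma(137, 15).
Posterior mean = 137/15 = 137/15; prior mean = 10/5 = 2. Difference = 137/15 − 2 = 107/15.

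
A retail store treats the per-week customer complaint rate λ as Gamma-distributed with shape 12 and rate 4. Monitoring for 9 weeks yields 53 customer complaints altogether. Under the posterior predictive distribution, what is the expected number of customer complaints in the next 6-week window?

Total count 53 over total exposure 9 weeks.
Gamma(α, β) with Poisson data over total exposure Σt gives posterior Gamma(α+Σx, β+Σt) = Gamma(65, 13).
Predictive mean over a 6-week window = T·E[λ|data] = 6·65/13 = 30.

30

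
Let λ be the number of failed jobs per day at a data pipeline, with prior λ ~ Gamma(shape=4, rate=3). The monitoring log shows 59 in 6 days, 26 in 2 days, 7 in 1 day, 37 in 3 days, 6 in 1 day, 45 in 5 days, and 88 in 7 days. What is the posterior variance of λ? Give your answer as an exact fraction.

Total count: 59 + 26 + 7 + 37 + 6 + 45 + 88 = 268.
Total exposure: 6 + 2 + 1 + 3 + 1 + 5 + 7 = 25 days.
By Gamma–Poisson conjugacy, the posterior is Gamma(α + Σx, β + Σt) = Gamma(4 + 268, 3 + 25) = Gamma(272, 28).
Posterior variance = α'/β'² = 272/784 = 17/49.

17/49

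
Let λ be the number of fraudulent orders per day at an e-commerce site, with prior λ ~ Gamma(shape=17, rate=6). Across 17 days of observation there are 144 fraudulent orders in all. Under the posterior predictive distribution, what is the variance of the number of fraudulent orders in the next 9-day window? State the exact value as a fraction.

2016/23

Total count 144 over total exposure 17 days.
The Gamma prior is conjugate for the Poisson rate, so λ | data ~ Gamma(17+144, 6+17) = Gamma(161, 23).
The posterior predictive for a window of length T is Negative Binomial with variance T·α'·(β'+T)/β'² = 9·161·32/529 = 2016/23.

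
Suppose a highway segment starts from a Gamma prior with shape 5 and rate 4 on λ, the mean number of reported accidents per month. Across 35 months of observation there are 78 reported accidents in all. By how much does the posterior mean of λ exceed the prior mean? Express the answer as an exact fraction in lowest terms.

137/156

Total count 78 over total exposure 35 months.
Posterior: α' = 5 + 78 = 83, β' = 4 + 35 = 39.
Posterior mean = 83/39 = 83/39; prior mean = 5/4 = 5/4. Difference = 83/39 − 5/4 = 137/156.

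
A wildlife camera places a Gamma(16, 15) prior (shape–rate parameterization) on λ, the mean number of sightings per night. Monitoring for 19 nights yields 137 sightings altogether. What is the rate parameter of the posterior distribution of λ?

Total count 137 over total exposure 19 nights.
By Gamma–Poisson conjugacy, the posterior is Gamma(α + Σx, β + Σt) = Gamma(16 + 137, 15 + 19) = Gamma(153, 34).

34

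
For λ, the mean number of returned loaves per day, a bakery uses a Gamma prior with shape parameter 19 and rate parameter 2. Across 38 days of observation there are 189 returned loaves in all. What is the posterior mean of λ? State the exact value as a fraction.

26/5

Total count 189 over total exposure 38 days.
The Gamma prior is conjugate for the Poisson rate, so λ | data ~ Gamma(19+189, 2+38) = Gamma(208, 40).
Posterior mean = α'/β' = 208/40 = 26/5.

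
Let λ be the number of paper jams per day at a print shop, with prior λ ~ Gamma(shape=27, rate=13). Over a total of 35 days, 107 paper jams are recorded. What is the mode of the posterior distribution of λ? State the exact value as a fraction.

133/48

Total count 107 over total exposure 35 days.
By Gamma–Poisson conjugacy, the posterior is Gamma(α + Σx, β + Σt) = Gamma(27 + 107, 13 + 35) = Gamma(134, 48).
Posterior mode = (α'−1)/β' = 133/48.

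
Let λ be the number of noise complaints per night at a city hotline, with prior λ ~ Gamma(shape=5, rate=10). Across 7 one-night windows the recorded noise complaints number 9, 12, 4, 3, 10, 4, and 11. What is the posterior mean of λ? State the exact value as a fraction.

Total count: 9 + 12 + 4 + 3 + 10 + 4 + 11 = 53.
Total exposure: 7 nights.
By Gamma–Poisson conjugacy, the posterior is Gamma(α + Σx, β + Σt) = Gamma(5 + 53, 10 + 7) = Gamma(58, 17).
Posterior mean = α'/β' = 58/17.

58/17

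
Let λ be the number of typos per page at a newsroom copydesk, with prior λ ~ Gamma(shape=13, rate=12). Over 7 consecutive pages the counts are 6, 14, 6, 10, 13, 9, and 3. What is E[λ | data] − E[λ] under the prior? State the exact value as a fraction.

641/228

Total count: 6 + 14 + 6 + 10 + 13 + 9 + 3 = 61.
Total exposure: 7 pages.
The Gamma prior is conjugate for the Poisson rate, so λ | data ~ Gamma(13+61, 12+7) = Gamma(74, 19).
Posterior mean = 74/19 = 74/19; prior mean = 13/12 = 13/12. Difference = 74/19 − 13/12 = 641/228.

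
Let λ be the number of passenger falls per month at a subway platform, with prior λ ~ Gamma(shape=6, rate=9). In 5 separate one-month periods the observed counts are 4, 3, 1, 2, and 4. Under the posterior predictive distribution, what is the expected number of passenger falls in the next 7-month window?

10

Total count: 4 + 3 + 1 + 2 + 4 = 14.
Total exposure: 5 months.
Conjugate update: add total count to the shape and total exposure to the rate, giving Gamma(20, 14).
Predictive mean over a 7-month window = T·E[λ|data] = 7·20/14 = 10.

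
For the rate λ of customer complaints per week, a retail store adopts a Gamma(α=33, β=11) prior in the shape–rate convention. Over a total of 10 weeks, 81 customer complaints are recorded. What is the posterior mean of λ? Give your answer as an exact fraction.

38/7

Total count 81 over total exposure 10 weeks.
The Gamma prior is conjugate for the Poisson rate, so λ | data ~ Gamma(33+81, 11+10) = Gamma(114, 21).
Posterior mean = α'/β' = 114/21 = 38/7.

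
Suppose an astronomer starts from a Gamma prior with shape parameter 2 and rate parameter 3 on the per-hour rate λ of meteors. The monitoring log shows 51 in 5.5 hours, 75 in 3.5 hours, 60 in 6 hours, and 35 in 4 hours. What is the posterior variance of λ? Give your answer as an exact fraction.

Total count: 51 + 75 + 60 + 35 = 221.
Total exposure: 5.5 + 3.5 + 6 + 4 = 19 hours.
Gamma(α, β) with Poisson data over total exposure Σt gives posterior Gamma(α+Σx, β+Σt) = Gamma(223, 22).
Posterior variance = α'/β'² = 223/484.

223/484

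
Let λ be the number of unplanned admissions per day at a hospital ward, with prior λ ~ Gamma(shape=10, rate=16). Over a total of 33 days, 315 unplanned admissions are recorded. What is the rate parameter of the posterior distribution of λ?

49

Total count 315 over total exposure 33 days.
Gamma(α, β) with Poisson data over total exposure Σt gives posterior Gamma(α+Σx, β+Σt) = Gamma(325, 49).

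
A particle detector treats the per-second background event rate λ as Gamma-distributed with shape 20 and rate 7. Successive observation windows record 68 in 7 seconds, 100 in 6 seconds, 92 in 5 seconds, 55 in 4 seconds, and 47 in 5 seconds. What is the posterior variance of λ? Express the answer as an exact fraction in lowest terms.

Total count: 68 + 100 + 92 + 55 + 47 = 362.
Total exposure: 7 + 6 + 5 + 4 + 5 = 27 seconds.
By Gamma–Poisson conjugacy, the posterior is Gamma(α + Σx, β + Σt) = Gamma(20 + 362, 7 + 27) = Gamma(382, 34).
Posterior variance = α'/β'² = 382/1156 = 191/578.

191/578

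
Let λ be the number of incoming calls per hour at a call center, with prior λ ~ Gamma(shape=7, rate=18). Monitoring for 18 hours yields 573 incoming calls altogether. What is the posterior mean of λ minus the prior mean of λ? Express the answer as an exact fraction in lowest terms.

283/18

Total count 573 over total exposure 18 hours.
By Gamma–Poisson conjugacy, the posterior is Gamma(α + Σx, β + Σt) = Gamma(7 + 573, 18 + 18) = Gamma(580, 36).
Posterior mean = 580/36 = 145/9; prior mean = 7/18 = 7/18. Difference = 145/9 − 7/18 = 283/18.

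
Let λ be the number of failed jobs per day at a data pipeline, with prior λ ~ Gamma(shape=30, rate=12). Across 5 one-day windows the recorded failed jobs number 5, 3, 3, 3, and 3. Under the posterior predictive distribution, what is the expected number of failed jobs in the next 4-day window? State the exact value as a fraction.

188/17

Total count: 5 + 3 + 3 + 3 + 3 = 17.
Total exposure: 5 days.
Conjugate update: add total count to the shape and total exposure to the rate, giving Gamma(47, 17).
Predictive mean over a 4-day window = T·E[λ|data] = 4·47/17 = 188/17.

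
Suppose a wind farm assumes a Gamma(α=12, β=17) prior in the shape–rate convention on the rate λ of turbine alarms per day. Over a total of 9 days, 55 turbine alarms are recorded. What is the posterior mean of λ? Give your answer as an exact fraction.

Total count 55 over total exposure 9 days.
Posterior: α' = 12 + 55 = 67, β' = 17 + 9 = 26.
Posterior mean = α'/β' = 67/26.

67/26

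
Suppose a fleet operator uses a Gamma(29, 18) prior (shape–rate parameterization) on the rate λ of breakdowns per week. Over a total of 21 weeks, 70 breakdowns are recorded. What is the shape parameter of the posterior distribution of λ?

Total count 70 over total exposure 21 weeks.
Posterior: α' = 29 + 70 = 99, β' = 18 + 21 = 39.

99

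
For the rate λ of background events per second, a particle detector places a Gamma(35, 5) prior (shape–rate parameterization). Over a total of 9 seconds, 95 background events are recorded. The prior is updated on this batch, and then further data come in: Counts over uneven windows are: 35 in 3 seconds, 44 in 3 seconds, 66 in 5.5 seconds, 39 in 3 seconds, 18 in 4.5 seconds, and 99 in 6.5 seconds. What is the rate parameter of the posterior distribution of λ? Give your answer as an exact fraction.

79/2

Total count 95 over total exposure 9 seconds.
After the first batch: Gamma(35 + 95, 5 + 9) = Gamma(130, 14).
Total count: 35 + 44 + 66 + 39 + 18 + 99 = 301.
Total exposure: 3 + 3 + 5.5 + 3 + 4.5 + 6.5 = 25.5 seconds.
After the second batch: Gamma(130 + 301, 14 + 25.5) = Gamma(431, 79/2).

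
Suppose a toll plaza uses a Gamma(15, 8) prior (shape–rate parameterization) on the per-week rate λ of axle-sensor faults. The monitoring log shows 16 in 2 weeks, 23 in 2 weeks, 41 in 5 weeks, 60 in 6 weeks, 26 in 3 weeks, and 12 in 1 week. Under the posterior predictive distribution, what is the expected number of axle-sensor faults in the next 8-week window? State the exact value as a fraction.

Total count: 16 + 23 + 41 + 60 + 26 + 12 = 178.
Total exposure: 2 + 2 + 5 + 6 + 3 + 1 = 19 weeks.
Conjugate update: add total count to the shape and total exposure to the rate, giving Gamma(193, 27).
Predictive mean over an 8-week window = T·E[λ|data] = 8·193/27 = 1544/27.

1544/27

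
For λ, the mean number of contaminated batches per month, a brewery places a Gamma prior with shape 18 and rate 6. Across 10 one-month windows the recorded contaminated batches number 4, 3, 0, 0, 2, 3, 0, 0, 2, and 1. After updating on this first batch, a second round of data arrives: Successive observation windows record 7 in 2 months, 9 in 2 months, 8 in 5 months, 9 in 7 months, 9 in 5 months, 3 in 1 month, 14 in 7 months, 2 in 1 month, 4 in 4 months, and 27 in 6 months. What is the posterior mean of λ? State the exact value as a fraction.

125/56

Total count: 4 + 3 + 0 + 0 + 2 + 3 + 0 + 0 + 2 + 1 = 15.
Total exposure: 10 months.
After the first batch: Gamma(18 + 15, 6 + 10) = Gamma(33, 16).
Total count: 7 + 9 + 8 + 9 + 9 + 3 + 14 + 2 + 4 + 27 = 92.
Total exposure: 2 + 2 + 5 + 7 + 5 + 1 + 7 + 1 + 4 + 6 = 40 months.
After the second batch: Gamma(33 + 92, 16 + 40) = Gamma(125, 56).
Posterior mean = α'/β' = 125/56.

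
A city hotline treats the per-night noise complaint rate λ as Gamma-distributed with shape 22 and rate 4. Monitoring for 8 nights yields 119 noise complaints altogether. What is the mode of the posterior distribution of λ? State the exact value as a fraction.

Total count 119 over total exposure 8 nights.
Posterior: α' = 22 + 119 = 141, β' = 4 + 8 = 12.
Posterior mode = (α'−1)/β' = 140/12 = 35/3.

35/3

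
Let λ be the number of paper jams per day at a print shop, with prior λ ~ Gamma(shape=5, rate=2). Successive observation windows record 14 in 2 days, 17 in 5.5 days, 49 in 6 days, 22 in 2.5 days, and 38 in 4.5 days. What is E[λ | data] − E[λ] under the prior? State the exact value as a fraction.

Total count: 14 + 17 + 49 + 22 + 38 = 140.
Total exposure: 2 + 5.5 + 6 + 2.5 + 4.5 = 20.5 days.
Posterior: α' = 5 + 140 = 145, β' = 2 + 20.5 = 45/2.
Posterior mean = 145/(45/2) = 58/9; prior mean = 5/2 = 5/2. Difference = 58/9 − 5/2 = 71/18.

71/18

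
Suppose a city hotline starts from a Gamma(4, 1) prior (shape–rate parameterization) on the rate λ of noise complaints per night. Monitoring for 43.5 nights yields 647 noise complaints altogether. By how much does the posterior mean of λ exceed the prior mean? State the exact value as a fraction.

946/89

Total count 647 over total exposure 43.5 nights.
Conjugate update: add total count to the shape and total exposure to the rate, giving Gamma(651, 89/2).
Posterior mean = 651/(89/2) = 1302/89; prior mean = 4/1 = 4. Difference = 1302/89 − 4 = 946/89.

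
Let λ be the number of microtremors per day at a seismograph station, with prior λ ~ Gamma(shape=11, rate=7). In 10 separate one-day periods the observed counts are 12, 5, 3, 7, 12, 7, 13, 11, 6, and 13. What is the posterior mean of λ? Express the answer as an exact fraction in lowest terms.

Total count: 12 + 5 + 3 + 7 + 12 + 7 + 13 + 11 + 6 + 13 = 89.
Total exposure: 10 days.
Gamma(α, β) with Poisson data over total exposure Σt gives posterior Gamma(α+Σx, β+Σt) = Gamma(100, 17).
Posterior mean = α'/β' = 100/17.

100/17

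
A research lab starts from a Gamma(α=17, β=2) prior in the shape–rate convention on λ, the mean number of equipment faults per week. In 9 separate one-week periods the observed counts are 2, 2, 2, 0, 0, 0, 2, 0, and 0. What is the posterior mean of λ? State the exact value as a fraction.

25/11

Total count: 2 + 2 + 2 + 0 + 0 + 0 + 2 + 0 + 0 = 8.
Total exposure: 9 weeks.
By Gamma–Poisson conjugacy, the posterior is Gamma(α + Σx, β + Σt) = Gamma(17 + 8, 2 + 9) = Gamma(25, 11).
Posterior mean = α'/β' = 25/11.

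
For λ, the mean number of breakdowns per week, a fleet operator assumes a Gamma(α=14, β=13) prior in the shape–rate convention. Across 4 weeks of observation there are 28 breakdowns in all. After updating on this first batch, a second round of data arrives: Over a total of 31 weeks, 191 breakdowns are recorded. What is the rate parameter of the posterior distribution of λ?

Total count 28 over total exposure 4 weeks.
After the first batch: Gamma(14 + 28, 13 + 4) = Gamma(42, 17).
Total count 191 over total exposure 31 weeks.
After the second batch: Gamma(42 + 191, 17 + 31) = Gamma(233, 48).

48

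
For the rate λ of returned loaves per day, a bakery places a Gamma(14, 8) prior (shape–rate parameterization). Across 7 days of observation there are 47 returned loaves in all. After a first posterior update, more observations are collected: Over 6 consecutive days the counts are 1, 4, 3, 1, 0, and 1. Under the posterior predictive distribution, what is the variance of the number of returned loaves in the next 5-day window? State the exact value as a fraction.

9230/441

Total count 47 over total exposure 7 days.
After the first batch: Gamma(14 + 47, 8 + 7) = Gamma(61, 15).
Total count: 1 + 4 + 3 + 1 + 0 + 1 = 10.
Total exposure: 6 days.
After the second batch: Gamma(61 + 10, 15 + 6) = Gamma(71, 21).
The posterior predictive for a window of length T is Negative Binomial with variance T·α'·(β'+T)/β'² = 5·71·26/441 = 9230/441.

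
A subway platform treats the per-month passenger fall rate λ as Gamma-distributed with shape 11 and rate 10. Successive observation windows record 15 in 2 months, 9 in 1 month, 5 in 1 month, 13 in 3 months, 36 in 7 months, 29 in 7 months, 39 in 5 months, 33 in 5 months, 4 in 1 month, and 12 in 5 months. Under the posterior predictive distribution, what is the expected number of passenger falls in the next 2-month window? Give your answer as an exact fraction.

Total count: 15 + 9 + 5 + 13 + 36 + 29 + 39 + 33 + 4 + 12 = 195.
Total exposure: 2 + 1 + 1 + 3 + 7 + 7 + 5 + 5 + 1 + 5 = 37 months.
The Gamma prior is conjugate for the Poisson rate, so λ | data ~ Gamma(11+195, 10+37) = Gamma(206, 47).
Predictive mean over a 2-month window = T·E[λ|data] = 2·206/47 = 412/47.

412/47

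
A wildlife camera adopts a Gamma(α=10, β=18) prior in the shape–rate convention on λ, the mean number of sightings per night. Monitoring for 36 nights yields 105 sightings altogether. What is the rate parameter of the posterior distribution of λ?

Total count 105 over total exposure 36 nights.
The Gamma prior is conjugate for the Poisson rate, so λ | data ~ Gamma(10+105, 18+36) = Gamma(115, 54).

54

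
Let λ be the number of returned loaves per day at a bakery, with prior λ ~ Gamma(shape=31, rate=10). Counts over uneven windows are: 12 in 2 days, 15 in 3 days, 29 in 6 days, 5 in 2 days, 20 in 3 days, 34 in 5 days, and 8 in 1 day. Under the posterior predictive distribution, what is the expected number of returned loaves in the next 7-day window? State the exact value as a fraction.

539/16

Total count: 12 + 15 + 29 + 5 + 20 + 34 + 8 = 123.
Total exposure: 2 + 3 + 6 + 2 + 3 + 5 + 1 = 22 days.
Posterior: α' = 31 + 123 = 154, β' = 10 + 22 = 32.
Predictive mean over a 7-day window = T·E[λ|data] = 7·154/32 = 539/16.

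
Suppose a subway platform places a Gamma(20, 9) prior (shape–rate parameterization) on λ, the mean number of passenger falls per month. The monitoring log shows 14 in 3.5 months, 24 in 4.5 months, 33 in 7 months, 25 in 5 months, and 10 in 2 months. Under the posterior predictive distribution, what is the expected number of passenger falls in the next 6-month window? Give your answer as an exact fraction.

756/31

Total count: 14 + 24 + 33 + 25 + 10 = 106.
Total exposure: 3.5 + 4.5 + 7 + 5 + 2 = 22 months.
By Gamma–Poisson conjugacy, the posterior is Gamma(α + Σx, β + Σt) = Gamma(20 + 106, 9 + 22) = Gamma(126, 31).
Predictive mean over a 6-month window = T·E[λ|data] = 6·126/31 = 756/31.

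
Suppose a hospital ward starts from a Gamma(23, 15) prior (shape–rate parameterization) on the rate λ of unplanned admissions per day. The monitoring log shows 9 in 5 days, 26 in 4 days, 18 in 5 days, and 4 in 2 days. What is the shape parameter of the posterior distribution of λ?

Total count: 9 + 26 + 18 + 4 = 57.
Total exposure: 5 + 4 + 5 + 2 = 16 days.
Posterior: α' = 23 + 57 = 80, β' = 15 + 16 = 31.

80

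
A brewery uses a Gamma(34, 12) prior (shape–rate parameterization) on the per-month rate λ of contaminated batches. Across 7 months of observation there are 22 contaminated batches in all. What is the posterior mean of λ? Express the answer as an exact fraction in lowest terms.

56/19

Total count 22 over total exposure 7 months.
Gamma(α, β) with Poisson data over total exposure Σt gives posterior Gamma(α+Σx, β+Σt) = Gamma(56, 19).
Posterior mean = α'/β' = 56/19.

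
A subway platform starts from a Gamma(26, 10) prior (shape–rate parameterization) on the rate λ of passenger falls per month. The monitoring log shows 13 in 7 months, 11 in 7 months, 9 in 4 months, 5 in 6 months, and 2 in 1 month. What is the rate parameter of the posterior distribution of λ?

Total count: 13 + 11 + 9 + 5 + 2 = 40.
Total exposure: 7 + 7 + 4 + 6 + 1 = 25 months.
Posterior: α' = 26 + 40 = 66, β' = 10 + 25 = 35.

35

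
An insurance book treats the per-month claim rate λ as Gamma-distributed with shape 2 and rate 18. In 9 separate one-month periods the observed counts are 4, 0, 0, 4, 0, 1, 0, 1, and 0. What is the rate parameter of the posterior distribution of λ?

Total count: 4 + 0 + 0 + 4 + 0 + 1 + 0 + 1 + 0 = 10.
Total exposure: 9 months.
Posterior: α' = 2 + 10 = 12, β' = 18 + 9 = 27.

27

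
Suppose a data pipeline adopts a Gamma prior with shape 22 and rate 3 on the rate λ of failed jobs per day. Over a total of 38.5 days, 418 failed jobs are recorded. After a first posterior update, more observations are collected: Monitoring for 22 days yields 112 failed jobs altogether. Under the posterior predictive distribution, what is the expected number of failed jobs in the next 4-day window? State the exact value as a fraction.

4416/127

Total count 418 over total exposure 38.5 days.
After the first batch: Gamma(22 + 418, 3 + 38.5) = Gamma(440, 83/2).
Total count 112 over total exposure 22 days.
After the second batch: Gamma(440 + 112, 83/2 + 22) = Gamma(552, 127/2).
Predictive mean over a 4-day window = T·E[λ|data] = 4·552/(127/2) = 4416/127.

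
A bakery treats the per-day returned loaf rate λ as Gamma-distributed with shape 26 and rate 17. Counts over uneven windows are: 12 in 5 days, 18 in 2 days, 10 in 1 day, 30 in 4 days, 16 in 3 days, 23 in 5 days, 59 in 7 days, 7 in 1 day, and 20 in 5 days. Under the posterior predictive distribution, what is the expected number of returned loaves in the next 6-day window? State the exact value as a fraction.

Total count: 12 + 18 + 10 + 30 + 16 + 23 + 59 + 7 + 20 = 195.
Total exposure: 5 + 2 + 1 + 4 + 3 + 5 + 7 + 1 + 5 = 33 days.
Gamma(α, β) with Poisson data over total exposure Σt gives posterior Gamma(α+Σx, β+Σt) = Gamma(221, 50).
Predictive mean over a 6-day window = T·E[λ|data] = 6·221/50 = 663/25.

663/25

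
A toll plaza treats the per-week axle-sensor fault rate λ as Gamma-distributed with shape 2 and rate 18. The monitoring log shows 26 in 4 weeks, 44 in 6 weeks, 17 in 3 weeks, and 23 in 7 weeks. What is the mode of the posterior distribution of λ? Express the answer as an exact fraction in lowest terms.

111/38

Total count: 26 + 44 + 17 + 23 = 110.
Total exposure: 4 + 6 + 3 + 7 = 20 weeks.
Posterior: α' = 2 + 110 = 112, β' = 18 + 20 = 38.
Posterior mode = (α'−1)/β' = 111/38.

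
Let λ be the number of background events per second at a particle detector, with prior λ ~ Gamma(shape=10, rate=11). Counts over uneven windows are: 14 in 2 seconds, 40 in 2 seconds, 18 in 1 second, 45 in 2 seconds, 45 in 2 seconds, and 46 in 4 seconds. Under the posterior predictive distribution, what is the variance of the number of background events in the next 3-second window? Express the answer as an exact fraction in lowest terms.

981/32

Total count: 14 + 40 + 18 + 45 + 45 + 46 = 208.
Total exposure: 2 + 2 + 1 + 2 + 2 + 4 = 13 seconds.
Posterior: α' = 10 + 208 = 218, β' = 11 + 13 = 24.
The posterior predictive for a window of length T is Negative Binomial with variance T·α'·(β'+T)/β'² = 3·218·27/576 = 981/32.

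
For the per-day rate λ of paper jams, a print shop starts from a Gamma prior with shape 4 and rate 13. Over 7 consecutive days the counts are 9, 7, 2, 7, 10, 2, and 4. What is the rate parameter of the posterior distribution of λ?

Total count: 9 + 7 + 2 + 7 + 10 + 2 + 4 = 41.
Total exposure: 7 days.
Posterior: α' = 4 + 41 = 45, β' = 13 + 7 = 20.

20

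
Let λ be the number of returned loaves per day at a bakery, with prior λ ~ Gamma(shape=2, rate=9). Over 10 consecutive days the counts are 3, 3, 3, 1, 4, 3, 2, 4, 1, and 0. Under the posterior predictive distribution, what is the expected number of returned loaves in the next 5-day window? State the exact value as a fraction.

Total count: 3 + 3 + 3 + 1 + 4 + 3 + 2 + 4 + 1 + 0 = 24.
Total exposure: 10 days.
Gamma(α, β) with Poisson data over total exposure Σt gives posterior Gamma(α+Σx, β+Σt) = Gamma(26, 19).
Predictive mean over a 5-day window = T·E[λ|data] = 5·26/19 = 130/19.

130/19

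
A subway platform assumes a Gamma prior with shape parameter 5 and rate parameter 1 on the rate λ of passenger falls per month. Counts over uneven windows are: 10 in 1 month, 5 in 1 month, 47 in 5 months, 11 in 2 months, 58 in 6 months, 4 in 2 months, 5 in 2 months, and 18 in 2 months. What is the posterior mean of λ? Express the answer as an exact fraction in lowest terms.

163/22

Total count: 10 + 5 + 47 + 11 + 58 + 4 + 5 + 18 = 158.
Total exposure: 1 + 1 + 5 + 2 + 6 + 2 + 2 + 2 = 21 months.
The Gamma prior is conjugate for the Poisson rate, so λ | data ~ Gamma(5+158, 1+21) = Gamma(163, 22).
Posterior mean = α'/β' = 163/22.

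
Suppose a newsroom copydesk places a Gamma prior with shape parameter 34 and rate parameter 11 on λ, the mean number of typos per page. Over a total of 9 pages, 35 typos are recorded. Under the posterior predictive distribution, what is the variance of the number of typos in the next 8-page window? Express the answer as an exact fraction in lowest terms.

Total count 35 over total exposure 9 pages.
Posterior: α' = 34 + 35 = 69, β' = 11 + 9 = 20.
The posterior predictive for a window of length T is Negative Binomial with variance T·α'·(β'+T)/β'² = 8·69·28/400 = 966/25.

966/25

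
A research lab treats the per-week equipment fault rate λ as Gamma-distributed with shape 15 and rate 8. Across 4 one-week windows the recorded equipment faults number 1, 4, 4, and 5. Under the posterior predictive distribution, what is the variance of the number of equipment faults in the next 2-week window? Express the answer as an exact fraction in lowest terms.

203/36

Total count: 1 + 4 + 4 + 5 = 14.
Total exposure: 4 weeks.
Gamma(α, β) with Poisson data over total exposure Σt gives posterior Gamma(α+Σx, β+Σt) = Gamma(29, 12).
The posterior predictive for a window of length T is Negative Binomial with variance T·α'·(β'+T)/β'² = 2·29·14/144 = 203/36.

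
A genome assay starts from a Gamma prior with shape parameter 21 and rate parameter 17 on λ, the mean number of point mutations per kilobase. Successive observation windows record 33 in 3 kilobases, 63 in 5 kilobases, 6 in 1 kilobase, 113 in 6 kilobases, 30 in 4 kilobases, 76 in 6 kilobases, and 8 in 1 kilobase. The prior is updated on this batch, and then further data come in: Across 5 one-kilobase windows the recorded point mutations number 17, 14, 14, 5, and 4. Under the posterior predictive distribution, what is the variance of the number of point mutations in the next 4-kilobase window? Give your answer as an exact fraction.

1313/36

Total count: 33 + 63 + 6 + 113 + 30 + 76 + 8 = 329.
Total exposure: 3 + 5 + 1 + 6 + 4 + 6 + 1 = 26 kilobases.
After the first batch: Gamma(21 + 329, 17 + 26) = Gamma(350, 43).
Total count: 17 + 14 + 14 + 5 + 4 = 54.
Total exposure: 5 kilobases.
After the second batch: Gamma(350 + 54, 43 + 5) = Gamma(404, 48).
The posterior predictive for a window of length T is Negative Binomial with variance T·α'·(β'+T)/β'² = 4·404·52/2304 = 1313/36.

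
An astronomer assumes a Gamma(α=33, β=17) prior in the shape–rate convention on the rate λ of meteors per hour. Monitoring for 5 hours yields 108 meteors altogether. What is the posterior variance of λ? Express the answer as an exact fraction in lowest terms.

Total count 108 over total exposure 5 hours.
Conjugate update: add total count to the shape and total exposure to the rate, giving Gamma(141, 22).
Posterior variance = α'/β'² = 141/484.

141/484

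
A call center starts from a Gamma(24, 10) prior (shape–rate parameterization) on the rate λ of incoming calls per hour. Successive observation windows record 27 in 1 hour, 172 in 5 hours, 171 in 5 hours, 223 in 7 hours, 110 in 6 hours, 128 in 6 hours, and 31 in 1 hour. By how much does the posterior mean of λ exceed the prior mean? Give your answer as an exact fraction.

3938/205

Total count: 27 + 172 + 171 + 223 + 110 + 128 + 31 = 862.
Total exposure: 1 + 5 + 5 + 7 + 6 + 6 + 1 = 31 hours.
The Gamma prior is conjugate for the Poisson rate, so λ | data ~ Gamma(24+862, 10+31) = Gamma(886, 41).
Posterior mean = 886/41 = 886/41; prior mean = 24/10 = 12/5. Difference = 886/41 − 12/5 = 3938/205.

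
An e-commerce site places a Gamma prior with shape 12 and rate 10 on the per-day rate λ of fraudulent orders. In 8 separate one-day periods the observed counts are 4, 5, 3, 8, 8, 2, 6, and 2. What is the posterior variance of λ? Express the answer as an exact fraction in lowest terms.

25/162

Total count: 4 + 5 + 3 + 8 + 8 + 2 + 6 + 2 = 38.
Total exposure: 8 days.
Gamma(α, β) with Poisson data over total exposure Σt gives posterior Gamma(α+Σx, β+Σt) = Gamma(50, 18).
Posterior variance = α'/β'² = 50/324 = 25/162.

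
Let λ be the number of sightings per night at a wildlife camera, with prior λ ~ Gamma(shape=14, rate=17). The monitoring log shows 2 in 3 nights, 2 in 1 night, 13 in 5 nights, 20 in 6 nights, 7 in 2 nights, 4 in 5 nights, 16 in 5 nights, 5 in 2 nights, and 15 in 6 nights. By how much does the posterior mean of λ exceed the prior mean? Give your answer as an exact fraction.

469/442

Total count: 2 + 2 + 13 + 20 + 7 + 4 + 16 + 5 + 15 = 84.
Total exposure: 3 + 1 + 5 + 6 + 2 + 5 + 5 + 2 + 6 = 35 nights.
By Gamma–Poisson conjugacy, the posterior is Gamma(α + Σx, β + Σt) = Gamma(14 + 84, 17 + 35) = Gamma(98, 52).
Posterior mean = 98/52 = 49/26; prior mean = 14/17 = 14/17. Difference = 49/26 − 14/17 = 469/442.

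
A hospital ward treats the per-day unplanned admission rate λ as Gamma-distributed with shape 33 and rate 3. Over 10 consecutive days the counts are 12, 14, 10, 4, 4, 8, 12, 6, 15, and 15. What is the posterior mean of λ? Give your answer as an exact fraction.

Total count: 12 + 14 + 10 + 4 + 4 + 8 + 12 + 6 + 15 + 15 = 100.
Total exposure: 10 days.
Gamma(α, β) with Poisson data over total exposure Σt gives posterior Gamma(α+Σx, β+Σt) = Gamma(133, 13).
Posterior mean = α'/β' = 133/13.

133/13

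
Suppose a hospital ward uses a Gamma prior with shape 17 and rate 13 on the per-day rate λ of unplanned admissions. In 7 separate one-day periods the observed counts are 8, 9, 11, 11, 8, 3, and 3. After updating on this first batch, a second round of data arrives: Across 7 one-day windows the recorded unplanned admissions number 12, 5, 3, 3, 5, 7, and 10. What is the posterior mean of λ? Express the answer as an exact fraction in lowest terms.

Total count: 8 + 9 + 11 + 11 + 8 + 3 + 3 = 53.
Total exposure: 7 days.
After the first batch: Gamma(17 + 53, 13 + 7) = Gamma(70, 20).
Total count: 12 + 5 + 3 + 3 + 5 + 7 + 10 = 45.
Total exposure: 7 days.
After the second batch: Gamma(70 + 45, 20 + 7) = Gamma(115, 27).
Posterior mean = α'/β' = 115/27.

115/27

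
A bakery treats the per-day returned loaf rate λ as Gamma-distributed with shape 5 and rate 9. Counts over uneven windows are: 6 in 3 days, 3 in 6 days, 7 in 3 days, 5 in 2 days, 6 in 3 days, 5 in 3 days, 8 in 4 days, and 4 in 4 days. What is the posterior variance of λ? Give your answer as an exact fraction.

49/1369

Total count: 6 + 3 + 7 + 5 + 6 + 5 + 8 + 4 = 44.
Total exposure: 3 + 6 + 3 + 2 + 3 + 3 + 4 + 4 = 28 days.
By Gamma–Poisson conjugacy, the posterior is Gamma(α + Σx, β + Σt) = Gamma(5 + 44, 9 + 28) = Gamma(49, 37).
Posterior variance = α'/β'² = 49/1369.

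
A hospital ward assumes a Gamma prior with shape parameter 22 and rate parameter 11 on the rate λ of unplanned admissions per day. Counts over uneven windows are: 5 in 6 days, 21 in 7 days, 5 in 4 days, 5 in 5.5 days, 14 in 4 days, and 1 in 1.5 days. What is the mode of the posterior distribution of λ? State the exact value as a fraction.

24/13

Total count: 5 + 21 + 5 + 5 + 14 + 1 = 51.
Total exposure: 6 + 7 + 4 + 5.5 + 4 + 1.5 = 28 days.
By Gamma–Poisson conjugacy, the posterior is Gamma(α + Σx, β + Σt) = Gamma(22 + 51, 11 + 28) = Gamma(73, 39).
Posterior mode = (α'−1)/β' = 72/39 = 24/13.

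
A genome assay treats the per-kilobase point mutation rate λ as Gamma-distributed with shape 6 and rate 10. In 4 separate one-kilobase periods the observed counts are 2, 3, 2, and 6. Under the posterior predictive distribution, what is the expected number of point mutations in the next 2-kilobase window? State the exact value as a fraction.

19/7

Total count: 2 + 3 + 2 + 6 = 13.
Total exposure: 4 kilobases.
Conjugate update: add total count to the shape and total exposure to the rate, giving Gamma(19, 14).
Predictive mean over a 2-kilobase window = T·E[λ|data] = 2·19/14 = 19/7.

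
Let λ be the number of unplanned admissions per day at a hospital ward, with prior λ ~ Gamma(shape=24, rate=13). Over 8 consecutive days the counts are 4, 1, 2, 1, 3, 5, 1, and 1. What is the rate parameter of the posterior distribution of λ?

Total count: 4 + 1 + 2 + 1 + 3 + 5 + 1 + 1 = 18.
Total exposure: 8 days.
Conjugate update: add total count to the shape and total exposure to the rate, giving Gamma(42, 21).

21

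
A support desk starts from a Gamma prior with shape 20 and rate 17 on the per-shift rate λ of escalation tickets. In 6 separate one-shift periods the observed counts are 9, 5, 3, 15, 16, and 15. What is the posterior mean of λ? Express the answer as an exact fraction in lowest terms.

83/23

Total count: 9 + 5 + 3 + 15 + 16 + 15 = 63.
Total exposure: 6 shifts.
Gamma(α, β) with Poisson data over total exposure Σt gives posterior Gamma(α+Σx, β+Σt) = Gamma(83, 23).
Posterior mean = α'/β' = 83/23.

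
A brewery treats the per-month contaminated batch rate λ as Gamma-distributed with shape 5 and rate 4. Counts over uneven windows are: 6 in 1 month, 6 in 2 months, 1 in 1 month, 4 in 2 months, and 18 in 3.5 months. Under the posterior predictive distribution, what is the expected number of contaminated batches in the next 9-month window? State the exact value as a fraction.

80/3

Total count: 6 + 6 + 1 + 4 + 18 = 35.
Total exposure: 1 + 2 + 1 + 2 + 3.5 = 9.5 months.
Conjugate update: add total count to the shape and total exposure to the rate, giving Gamma(40, 27/2).
Predictive mean over a 9-month window = T·E[λ|data] = 9·40/(27/2) = 80/3.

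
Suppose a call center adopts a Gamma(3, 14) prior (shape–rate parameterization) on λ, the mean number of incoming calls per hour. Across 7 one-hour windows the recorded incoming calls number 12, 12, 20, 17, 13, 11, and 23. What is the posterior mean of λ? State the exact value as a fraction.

Total count: 12 + 12 + 20 + 17 + 13 + 11 + 23 = 108.
Total exposure: 7 hours.
The Gamma prior is conjugate for the Poisson rate, so λ | data ~ Gamma(3+108, 14+7) = Gamma(111, 21).
Posterior mean = α'/β' = 111/21 = 37/7.

37/7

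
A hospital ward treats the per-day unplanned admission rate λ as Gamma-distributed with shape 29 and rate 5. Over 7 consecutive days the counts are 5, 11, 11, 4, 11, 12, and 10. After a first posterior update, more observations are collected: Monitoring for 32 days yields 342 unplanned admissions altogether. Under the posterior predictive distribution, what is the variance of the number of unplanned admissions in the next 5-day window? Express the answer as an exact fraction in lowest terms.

Total count: 5 + 11 + 11 + 4 + 11 + 12 + 10 = 64.
Total exposure: 7 days.
After the first batch: Gamma(29 + 64, 5 + 7) = Gamma(93, 12).
Total count 342 over total exposure 32 days.
After the second batch: Gamma(93 + 342, 12 + 32) = Gamma(435, 44).
The posterior predictive for a window of length T is Negative Binomial with variance T·α'·(β'+T)/β'² = 5·435·49/1936 = 106575/1936.

106575/1936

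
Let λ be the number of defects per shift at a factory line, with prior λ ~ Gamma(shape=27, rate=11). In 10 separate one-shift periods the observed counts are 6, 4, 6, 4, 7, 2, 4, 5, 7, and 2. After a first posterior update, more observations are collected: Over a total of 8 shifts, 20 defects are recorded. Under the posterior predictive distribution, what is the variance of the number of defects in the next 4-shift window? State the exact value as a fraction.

12408/841

Total count: 6 + 4 + 6 + 4 + 7 + 2 + 4 + 5 + 7 + 2 = 47.
Total exposure: 10 shifts.
After the first batch: Gamma(27 + 47, 11 + 10) = Gamma(74, 21).
Total count 20 over total exposure 8 shifts.
After the second batch: Gamma(74 + 20, 21 + 8) = Gamma(94, 29).
The posterior predictive for a window of length T is Negative Binomial with variance T·α'·(β'+T)/β'² = 4·94·33/841 = 12408/841.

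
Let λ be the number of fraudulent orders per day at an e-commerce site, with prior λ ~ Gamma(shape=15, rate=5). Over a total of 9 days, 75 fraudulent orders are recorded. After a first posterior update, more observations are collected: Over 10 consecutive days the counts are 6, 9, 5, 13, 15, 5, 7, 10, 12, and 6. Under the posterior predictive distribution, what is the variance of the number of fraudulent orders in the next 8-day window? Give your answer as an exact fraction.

Total count 75 over total exposure 9 days.
After the first batch: Gamma(15 + 75, 5 + 9) = Gamma(90, 14).
Total count: 6 + 9 + 5 + 13 + 15 + 5 + 7 + 10 + 12 + 6 = 88.
Total exposure: 10 days.
After the second batch: Gamma(90 + 88, 14 + 10) = Gamma(178, 24).
The posterior predictive for a window of length T is Negative Binomial with variance T·α'·(β'+T)/β'² = 8·178·32/576 = 712/9.

712/9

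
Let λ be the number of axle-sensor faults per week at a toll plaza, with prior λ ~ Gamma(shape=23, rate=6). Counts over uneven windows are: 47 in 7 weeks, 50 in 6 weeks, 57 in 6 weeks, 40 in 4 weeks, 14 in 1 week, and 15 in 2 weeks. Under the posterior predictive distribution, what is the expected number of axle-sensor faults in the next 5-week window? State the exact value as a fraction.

Total count: 47 + 50 + 57 + 40 + 14 + 15 = 223.
Total exposure: 7 + 6 + 6 + 4 + 1 + 2 = 26 weeks.
Gamma(α, β) with Poisson data over total exposure Σt gives posterior Gamma(α+Σx, β+Σt) = Gamma(246, 32).
Predictive mean over a 5-week window = T·E[λ|data] = 5·246/32 = 615/16.

615/16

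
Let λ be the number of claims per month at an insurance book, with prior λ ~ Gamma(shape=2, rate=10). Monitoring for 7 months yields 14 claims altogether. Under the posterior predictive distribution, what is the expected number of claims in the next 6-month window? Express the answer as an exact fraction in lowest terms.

96/17

Total count 14 over total exposure 7 months.
Gamma(α, β) with Poisson data over total exposure Σt gives posterior Gamma(α+Σx, β+Σt) = Gamma(16, 17).
Predictive mean over a 6-month window = T·E[λ|data] = 6·16/17 = 96/17.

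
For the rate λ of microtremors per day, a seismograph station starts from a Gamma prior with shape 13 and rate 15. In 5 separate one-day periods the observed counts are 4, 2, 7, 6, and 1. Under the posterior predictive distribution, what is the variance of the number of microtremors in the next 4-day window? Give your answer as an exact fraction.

198/25

Total count: 4 + 2 + 7 + 6 + 1 = 20.
Total exposure: 5 days.
Gamma(α, β) with Poisson data over total exposure Σt gives posterior Gamma(α+Σx, β+Σt) = Gamma(33, 20).
The posterior predictive for a window of length T is Negative Binomial with variance T·α'·(β'+T)/β'² = 4·33·24/400 = 198/25.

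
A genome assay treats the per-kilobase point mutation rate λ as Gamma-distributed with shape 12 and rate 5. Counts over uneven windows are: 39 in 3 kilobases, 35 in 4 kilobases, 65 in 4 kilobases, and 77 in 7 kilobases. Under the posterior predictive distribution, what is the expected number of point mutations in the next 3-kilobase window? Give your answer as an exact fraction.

684/23

Total count: 39 + 35 + 65 + 77 = 216.
Total exposure: 3 + 4 + 4 + 7 = 18 kilobases.
The Gamma prior is conjugate for the Poisson rate, so λ | data ~ Gamma(12+216, 5+18) = Gamma(228, 23).
Predictive mean over a 3-kilobase window = T·E[λ|data] = 3·228/23 = 684/23.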